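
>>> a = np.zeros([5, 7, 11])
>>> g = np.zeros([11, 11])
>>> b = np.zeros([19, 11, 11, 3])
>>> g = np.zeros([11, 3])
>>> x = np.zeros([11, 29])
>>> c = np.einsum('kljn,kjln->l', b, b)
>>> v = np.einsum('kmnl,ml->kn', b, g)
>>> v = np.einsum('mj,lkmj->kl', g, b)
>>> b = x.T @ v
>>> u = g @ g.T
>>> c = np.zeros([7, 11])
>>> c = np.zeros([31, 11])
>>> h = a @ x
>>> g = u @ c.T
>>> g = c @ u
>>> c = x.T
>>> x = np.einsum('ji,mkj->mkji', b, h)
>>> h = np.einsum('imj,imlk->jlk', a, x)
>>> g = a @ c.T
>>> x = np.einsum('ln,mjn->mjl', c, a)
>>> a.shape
(5, 7, 11)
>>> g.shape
(5, 7, 29)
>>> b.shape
(29, 19)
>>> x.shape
(5, 7, 29)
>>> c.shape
(29, 11)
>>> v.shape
(11, 19)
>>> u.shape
(11, 11)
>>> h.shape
(11, 29, 19)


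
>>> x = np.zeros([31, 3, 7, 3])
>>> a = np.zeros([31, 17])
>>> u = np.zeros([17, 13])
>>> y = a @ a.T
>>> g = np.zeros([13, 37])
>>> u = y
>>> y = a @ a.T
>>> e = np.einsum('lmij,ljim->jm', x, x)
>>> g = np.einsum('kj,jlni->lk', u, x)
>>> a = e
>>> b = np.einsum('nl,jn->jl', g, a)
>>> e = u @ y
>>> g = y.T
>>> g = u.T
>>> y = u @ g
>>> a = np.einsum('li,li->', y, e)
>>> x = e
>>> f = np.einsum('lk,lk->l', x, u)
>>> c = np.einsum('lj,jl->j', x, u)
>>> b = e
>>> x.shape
(31, 31)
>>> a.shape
()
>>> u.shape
(31, 31)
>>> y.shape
(31, 31)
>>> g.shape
(31, 31)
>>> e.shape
(31, 31)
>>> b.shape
(31, 31)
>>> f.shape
(31,)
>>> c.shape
(31,)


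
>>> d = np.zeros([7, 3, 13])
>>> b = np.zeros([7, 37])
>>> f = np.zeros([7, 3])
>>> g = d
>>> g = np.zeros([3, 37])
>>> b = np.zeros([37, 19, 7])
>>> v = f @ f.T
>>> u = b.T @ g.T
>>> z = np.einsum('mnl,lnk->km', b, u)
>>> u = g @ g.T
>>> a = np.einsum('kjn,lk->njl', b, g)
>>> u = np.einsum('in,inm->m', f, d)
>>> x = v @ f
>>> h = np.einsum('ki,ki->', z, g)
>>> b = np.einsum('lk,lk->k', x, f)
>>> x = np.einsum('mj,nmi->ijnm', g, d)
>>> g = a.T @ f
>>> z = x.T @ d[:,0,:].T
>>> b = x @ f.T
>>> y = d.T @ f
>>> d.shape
(7, 3, 13)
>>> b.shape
(13, 37, 7, 7)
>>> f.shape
(7, 3)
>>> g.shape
(3, 19, 3)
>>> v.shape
(7, 7)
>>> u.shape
(13,)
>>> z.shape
(3, 7, 37, 7)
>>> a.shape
(7, 19, 3)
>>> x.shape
(13, 37, 7, 3)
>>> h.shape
()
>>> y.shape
(13, 3, 3)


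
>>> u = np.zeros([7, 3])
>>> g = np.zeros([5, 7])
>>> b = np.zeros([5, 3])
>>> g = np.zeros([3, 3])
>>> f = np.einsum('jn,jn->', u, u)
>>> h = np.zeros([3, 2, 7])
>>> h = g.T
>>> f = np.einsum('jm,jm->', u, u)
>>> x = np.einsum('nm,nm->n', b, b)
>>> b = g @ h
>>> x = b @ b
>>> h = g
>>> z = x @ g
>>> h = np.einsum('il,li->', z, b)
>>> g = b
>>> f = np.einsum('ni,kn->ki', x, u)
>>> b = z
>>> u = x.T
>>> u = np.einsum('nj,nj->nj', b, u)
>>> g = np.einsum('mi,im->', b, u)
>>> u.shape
(3, 3)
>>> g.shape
()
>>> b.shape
(3, 3)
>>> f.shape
(7, 3)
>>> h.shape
()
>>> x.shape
(3, 3)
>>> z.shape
(3, 3)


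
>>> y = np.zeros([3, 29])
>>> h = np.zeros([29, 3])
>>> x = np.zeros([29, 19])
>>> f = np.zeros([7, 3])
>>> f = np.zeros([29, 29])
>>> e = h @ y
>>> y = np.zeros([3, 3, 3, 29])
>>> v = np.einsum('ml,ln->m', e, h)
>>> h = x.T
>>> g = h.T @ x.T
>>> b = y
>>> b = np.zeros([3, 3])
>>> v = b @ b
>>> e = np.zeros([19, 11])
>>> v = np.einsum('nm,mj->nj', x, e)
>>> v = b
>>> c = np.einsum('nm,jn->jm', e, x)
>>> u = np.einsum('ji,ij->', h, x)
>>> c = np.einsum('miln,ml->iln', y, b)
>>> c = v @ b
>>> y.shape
(3, 3, 3, 29)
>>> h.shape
(19, 29)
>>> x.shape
(29, 19)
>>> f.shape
(29, 29)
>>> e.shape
(19, 11)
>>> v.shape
(3, 3)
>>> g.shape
(29, 29)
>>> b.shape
(3, 3)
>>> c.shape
(3, 3)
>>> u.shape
()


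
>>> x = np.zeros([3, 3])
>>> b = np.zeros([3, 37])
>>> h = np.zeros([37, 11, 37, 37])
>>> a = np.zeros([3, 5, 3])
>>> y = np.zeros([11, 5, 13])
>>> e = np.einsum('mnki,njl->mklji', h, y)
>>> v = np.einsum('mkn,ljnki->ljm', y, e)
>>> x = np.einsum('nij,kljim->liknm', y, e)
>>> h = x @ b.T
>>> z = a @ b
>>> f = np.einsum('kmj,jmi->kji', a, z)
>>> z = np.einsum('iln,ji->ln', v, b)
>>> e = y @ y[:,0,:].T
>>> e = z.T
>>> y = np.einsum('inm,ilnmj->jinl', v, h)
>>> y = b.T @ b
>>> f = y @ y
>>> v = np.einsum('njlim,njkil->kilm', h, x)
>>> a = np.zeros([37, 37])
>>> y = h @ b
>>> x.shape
(37, 5, 37, 11, 37)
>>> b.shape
(3, 37)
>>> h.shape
(37, 5, 37, 11, 3)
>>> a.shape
(37, 37)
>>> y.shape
(37, 5, 37, 11, 37)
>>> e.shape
(11, 37)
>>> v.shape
(37, 11, 37, 3)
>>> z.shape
(37, 11)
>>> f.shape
(37, 37)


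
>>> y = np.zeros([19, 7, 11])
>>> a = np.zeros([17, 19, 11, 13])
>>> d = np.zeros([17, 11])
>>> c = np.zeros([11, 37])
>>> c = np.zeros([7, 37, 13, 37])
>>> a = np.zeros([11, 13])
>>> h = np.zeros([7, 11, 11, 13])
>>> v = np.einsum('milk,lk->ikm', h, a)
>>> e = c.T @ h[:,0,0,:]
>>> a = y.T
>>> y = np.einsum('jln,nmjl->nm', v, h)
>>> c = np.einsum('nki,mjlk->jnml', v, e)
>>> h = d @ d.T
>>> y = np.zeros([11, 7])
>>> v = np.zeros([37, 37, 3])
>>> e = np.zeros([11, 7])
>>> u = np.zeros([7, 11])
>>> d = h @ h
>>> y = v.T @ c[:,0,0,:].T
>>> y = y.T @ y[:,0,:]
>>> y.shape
(13, 37, 13)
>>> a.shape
(11, 7, 19)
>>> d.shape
(17, 17)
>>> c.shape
(13, 11, 37, 37)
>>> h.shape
(17, 17)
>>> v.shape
(37, 37, 3)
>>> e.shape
(11, 7)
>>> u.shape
(7, 11)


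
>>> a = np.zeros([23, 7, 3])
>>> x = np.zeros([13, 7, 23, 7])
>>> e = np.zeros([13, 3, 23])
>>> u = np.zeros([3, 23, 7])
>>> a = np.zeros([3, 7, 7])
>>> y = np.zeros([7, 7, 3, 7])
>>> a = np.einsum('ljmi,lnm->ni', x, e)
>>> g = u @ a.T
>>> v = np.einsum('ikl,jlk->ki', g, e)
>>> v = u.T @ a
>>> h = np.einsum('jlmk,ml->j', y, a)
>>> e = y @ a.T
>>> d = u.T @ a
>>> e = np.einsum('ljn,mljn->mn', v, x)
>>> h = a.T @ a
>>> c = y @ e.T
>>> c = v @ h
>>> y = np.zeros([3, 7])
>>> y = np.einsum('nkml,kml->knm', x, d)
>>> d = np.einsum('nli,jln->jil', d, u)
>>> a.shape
(3, 7)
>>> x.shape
(13, 7, 23, 7)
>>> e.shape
(13, 7)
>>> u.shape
(3, 23, 7)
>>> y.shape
(7, 13, 23)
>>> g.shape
(3, 23, 3)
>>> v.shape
(7, 23, 7)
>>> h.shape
(7, 7)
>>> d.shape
(3, 7, 23)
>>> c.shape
(7, 23, 7)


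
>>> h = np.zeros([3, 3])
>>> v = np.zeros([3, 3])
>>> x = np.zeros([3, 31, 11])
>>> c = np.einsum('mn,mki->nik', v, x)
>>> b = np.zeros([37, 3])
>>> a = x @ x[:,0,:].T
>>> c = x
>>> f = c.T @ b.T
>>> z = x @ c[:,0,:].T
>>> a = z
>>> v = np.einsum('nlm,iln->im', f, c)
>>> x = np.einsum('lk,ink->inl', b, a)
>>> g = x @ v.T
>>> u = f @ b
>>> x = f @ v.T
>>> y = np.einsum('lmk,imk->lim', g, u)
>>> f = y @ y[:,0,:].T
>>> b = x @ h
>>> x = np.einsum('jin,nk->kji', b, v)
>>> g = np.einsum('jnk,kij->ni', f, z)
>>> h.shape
(3, 3)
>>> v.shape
(3, 37)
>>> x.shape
(37, 11, 31)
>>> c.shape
(3, 31, 11)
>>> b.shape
(11, 31, 3)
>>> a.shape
(3, 31, 3)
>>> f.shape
(3, 11, 3)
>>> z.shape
(3, 31, 3)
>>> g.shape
(11, 31)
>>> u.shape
(11, 31, 3)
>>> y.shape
(3, 11, 31)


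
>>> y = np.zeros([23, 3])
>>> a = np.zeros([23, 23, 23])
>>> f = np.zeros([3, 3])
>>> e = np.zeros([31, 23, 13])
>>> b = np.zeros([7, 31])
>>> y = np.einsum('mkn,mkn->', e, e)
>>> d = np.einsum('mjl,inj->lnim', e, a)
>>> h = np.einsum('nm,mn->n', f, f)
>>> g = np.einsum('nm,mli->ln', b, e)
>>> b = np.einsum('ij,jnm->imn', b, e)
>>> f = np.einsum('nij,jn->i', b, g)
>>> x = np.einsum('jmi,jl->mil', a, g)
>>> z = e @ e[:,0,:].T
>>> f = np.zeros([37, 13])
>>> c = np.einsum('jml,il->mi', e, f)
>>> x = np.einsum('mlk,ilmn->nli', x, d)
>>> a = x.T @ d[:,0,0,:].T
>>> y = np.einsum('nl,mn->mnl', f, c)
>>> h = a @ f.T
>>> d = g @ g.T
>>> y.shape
(23, 37, 13)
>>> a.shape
(13, 23, 13)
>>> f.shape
(37, 13)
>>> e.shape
(31, 23, 13)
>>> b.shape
(7, 13, 23)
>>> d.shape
(23, 23)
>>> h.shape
(13, 23, 37)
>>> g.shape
(23, 7)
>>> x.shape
(31, 23, 13)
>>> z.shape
(31, 23, 31)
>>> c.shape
(23, 37)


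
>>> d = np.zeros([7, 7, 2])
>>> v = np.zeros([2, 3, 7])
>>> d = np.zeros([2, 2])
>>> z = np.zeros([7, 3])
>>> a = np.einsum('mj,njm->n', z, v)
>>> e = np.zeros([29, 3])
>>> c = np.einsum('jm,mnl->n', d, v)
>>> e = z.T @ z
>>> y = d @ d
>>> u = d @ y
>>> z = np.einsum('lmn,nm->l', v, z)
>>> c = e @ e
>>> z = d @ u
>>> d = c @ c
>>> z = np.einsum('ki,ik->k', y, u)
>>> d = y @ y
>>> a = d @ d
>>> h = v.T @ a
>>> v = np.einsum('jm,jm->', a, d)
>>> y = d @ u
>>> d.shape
(2, 2)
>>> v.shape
()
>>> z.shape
(2,)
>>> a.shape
(2, 2)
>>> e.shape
(3, 3)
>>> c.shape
(3, 3)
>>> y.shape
(2, 2)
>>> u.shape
(2, 2)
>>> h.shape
(7, 3, 2)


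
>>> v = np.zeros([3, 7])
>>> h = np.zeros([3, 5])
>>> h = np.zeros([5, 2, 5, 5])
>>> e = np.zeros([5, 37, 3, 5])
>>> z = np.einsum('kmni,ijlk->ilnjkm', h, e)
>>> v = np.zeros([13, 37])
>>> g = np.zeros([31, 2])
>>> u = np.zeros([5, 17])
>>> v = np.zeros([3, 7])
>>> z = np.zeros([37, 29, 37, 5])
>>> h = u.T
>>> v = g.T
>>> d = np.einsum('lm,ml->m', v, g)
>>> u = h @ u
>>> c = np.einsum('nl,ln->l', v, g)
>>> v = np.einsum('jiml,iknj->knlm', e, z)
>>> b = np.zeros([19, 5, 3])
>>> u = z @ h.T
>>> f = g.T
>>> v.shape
(29, 37, 5, 3)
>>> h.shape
(17, 5)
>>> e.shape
(5, 37, 3, 5)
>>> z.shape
(37, 29, 37, 5)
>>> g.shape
(31, 2)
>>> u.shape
(37, 29, 37, 17)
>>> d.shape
(31,)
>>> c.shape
(31,)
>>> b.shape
(19, 5, 3)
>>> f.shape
(2, 31)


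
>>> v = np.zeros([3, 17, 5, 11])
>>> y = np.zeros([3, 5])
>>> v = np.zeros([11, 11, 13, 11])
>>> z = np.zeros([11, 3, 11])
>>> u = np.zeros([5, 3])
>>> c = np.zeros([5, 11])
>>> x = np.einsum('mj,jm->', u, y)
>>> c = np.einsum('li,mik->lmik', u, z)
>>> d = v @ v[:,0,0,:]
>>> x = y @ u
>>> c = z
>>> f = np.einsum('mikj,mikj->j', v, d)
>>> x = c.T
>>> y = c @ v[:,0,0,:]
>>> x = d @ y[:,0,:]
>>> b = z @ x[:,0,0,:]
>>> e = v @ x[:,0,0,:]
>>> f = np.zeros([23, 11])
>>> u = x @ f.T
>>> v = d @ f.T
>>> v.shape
(11, 11, 13, 23)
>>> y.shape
(11, 3, 11)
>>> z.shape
(11, 3, 11)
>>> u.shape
(11, 11, 13, 23)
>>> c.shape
(11, 3, 11)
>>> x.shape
(11, 11, 13, 11)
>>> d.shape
(11, 11, 13, 11)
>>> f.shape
(23, 11)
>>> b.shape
(11, 3, 11)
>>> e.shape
(11, 11, 13, 11)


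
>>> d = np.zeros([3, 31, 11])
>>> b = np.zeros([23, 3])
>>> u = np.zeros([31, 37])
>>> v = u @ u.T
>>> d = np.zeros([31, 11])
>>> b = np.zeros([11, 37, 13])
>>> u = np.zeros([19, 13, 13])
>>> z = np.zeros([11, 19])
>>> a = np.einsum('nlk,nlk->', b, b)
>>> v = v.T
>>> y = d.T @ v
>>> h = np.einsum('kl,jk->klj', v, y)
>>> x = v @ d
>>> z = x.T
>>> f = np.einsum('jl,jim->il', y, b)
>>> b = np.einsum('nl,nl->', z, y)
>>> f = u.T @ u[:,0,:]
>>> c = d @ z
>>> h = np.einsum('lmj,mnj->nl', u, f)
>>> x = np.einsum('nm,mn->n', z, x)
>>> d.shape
(31, 11)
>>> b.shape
()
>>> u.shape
(19, 13, 13)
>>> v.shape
(31, 31)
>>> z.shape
(11, 31)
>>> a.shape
()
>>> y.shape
(11, 31)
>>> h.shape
(13, 19)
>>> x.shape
(11,)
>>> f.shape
(13, 13, 13)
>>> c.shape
(31, 31)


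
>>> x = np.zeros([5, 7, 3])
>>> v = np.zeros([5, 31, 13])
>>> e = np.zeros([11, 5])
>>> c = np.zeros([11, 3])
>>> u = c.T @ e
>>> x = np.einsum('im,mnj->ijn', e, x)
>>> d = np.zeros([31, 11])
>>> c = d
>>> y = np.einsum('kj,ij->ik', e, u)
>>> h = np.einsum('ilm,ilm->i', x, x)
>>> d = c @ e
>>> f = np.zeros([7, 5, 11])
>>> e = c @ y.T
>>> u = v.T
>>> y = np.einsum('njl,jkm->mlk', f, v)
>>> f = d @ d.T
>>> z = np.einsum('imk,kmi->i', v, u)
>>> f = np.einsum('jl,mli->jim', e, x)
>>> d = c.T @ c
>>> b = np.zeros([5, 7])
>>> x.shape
(11, 3, 7)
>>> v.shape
(5, 31, 13)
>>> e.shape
(31, 3)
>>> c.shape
(31, 11)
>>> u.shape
(13, 31, 5)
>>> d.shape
(11, 11)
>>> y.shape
(13, 11, 31)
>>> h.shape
(11,)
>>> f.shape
(31, 7, 11)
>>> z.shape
(5,)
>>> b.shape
(5, 7)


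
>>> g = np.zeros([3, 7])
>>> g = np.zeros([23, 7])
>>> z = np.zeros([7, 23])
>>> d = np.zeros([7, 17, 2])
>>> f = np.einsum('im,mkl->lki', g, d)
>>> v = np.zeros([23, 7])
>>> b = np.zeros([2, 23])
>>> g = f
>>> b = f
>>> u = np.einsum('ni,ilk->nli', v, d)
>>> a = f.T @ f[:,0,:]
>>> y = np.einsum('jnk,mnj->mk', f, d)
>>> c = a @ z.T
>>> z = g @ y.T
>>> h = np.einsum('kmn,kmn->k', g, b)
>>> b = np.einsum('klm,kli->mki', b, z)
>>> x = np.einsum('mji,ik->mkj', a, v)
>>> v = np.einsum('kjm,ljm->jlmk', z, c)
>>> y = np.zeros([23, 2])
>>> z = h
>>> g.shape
(2, 17, 23)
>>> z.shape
(2,)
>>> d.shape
(7, 17, 2)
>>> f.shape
(2, 17, 23)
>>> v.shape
(17, 23, 7, 2)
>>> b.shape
(23, 2, 7)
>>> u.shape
(23, 17, 7)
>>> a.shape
(23, 17, 23)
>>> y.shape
(23, 2)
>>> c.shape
(23, 17, 7)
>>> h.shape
(2,)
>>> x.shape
(23, 7, 17)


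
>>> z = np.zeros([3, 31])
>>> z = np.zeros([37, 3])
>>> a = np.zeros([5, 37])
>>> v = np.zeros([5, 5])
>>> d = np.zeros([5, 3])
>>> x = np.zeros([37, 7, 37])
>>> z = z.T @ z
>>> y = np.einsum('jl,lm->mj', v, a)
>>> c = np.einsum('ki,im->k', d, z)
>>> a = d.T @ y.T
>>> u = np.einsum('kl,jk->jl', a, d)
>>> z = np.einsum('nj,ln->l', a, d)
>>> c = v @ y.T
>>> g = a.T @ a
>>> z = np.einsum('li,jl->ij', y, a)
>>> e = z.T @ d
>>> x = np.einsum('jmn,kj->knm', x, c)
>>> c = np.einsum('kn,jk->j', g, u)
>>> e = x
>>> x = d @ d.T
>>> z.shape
(5, 3)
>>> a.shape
(3, 37)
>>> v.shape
(5, 5)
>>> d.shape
(5, 3)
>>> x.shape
(5, 5)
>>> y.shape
(37, 5)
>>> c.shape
(5,)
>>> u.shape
(5, 37)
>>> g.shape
(37, 37)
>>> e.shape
(5, 37, 7)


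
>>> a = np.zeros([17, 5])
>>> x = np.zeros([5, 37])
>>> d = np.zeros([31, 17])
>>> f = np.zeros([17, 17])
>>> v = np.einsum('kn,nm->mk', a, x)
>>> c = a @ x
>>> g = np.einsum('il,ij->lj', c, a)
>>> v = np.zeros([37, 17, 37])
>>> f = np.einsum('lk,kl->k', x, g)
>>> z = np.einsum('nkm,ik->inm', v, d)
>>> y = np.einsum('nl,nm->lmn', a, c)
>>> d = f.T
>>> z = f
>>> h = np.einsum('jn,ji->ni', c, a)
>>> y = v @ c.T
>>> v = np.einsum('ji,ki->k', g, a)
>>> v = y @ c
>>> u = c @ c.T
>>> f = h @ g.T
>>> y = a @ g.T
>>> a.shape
(17, 5)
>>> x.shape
(5, 37)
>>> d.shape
(37,)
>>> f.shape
(37, 37)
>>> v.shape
(37, 17, 37)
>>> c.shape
(17, 37)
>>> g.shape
(37, 5)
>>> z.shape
(37,)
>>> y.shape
(17, 37)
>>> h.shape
(37, 5)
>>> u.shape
(17, 17)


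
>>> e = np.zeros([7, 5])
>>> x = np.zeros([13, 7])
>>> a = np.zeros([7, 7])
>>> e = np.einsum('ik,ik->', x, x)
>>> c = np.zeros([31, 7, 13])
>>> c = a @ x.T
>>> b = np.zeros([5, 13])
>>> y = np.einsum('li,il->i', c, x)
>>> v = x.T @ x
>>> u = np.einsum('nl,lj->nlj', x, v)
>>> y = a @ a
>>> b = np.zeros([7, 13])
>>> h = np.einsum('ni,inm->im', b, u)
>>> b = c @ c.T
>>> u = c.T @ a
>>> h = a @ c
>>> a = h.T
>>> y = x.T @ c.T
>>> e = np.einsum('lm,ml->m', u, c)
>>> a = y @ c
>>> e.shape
(7,)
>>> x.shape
(13, 7)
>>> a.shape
(7, 13)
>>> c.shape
(7, 13)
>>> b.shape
(7, 7)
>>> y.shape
(7, 7)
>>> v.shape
(7, 7)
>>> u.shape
(13, 7)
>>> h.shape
(7, 13)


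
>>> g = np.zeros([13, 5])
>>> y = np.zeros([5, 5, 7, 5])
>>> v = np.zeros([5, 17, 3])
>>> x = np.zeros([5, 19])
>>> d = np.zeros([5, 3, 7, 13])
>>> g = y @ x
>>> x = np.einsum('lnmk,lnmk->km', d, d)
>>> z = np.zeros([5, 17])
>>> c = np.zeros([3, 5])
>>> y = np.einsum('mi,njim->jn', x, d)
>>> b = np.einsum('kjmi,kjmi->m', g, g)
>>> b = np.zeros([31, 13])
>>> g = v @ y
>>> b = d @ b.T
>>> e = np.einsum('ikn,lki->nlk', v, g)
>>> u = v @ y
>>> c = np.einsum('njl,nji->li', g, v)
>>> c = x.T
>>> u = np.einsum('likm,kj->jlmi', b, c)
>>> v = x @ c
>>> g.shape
(5, 17, 5)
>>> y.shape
(3, 5)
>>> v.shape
(13, 13)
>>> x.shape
(13, 7)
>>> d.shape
(5, 3, 7, 13)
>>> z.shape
(5, 17)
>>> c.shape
(7, 13)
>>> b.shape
(5, 3, 7, 31)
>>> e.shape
(3, 5, 17)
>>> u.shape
(13, 5, 31, 3)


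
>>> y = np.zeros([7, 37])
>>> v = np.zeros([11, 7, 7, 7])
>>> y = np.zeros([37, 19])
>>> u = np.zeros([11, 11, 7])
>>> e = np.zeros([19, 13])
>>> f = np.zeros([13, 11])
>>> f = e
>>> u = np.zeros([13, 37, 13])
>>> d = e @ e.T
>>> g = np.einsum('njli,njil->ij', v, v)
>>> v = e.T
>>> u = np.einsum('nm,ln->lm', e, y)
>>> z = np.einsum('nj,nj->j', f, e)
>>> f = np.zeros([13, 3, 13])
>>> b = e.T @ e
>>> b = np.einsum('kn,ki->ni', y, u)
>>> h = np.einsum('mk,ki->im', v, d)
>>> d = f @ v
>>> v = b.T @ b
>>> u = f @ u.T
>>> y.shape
(37, 19)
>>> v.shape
(13, 13)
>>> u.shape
(13, 3, 37)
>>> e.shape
(19, 13)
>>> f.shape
(13, 3, 13)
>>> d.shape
(13, 3, 19)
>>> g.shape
(7, 7)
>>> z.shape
(13,)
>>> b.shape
(19, 13)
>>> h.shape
(19, 13)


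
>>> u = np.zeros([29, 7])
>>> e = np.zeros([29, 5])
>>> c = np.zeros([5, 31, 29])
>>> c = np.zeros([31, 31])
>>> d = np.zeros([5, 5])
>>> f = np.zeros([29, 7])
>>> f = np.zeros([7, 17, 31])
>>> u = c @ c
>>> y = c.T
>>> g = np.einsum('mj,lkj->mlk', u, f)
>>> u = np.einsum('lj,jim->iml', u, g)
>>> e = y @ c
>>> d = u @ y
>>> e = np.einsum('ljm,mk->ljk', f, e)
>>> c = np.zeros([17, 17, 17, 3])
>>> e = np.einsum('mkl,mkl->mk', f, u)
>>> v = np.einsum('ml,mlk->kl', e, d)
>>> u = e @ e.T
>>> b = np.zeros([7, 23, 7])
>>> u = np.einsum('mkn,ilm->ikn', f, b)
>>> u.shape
(7, 17, 31)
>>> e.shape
(7, 17)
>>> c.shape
(17, 17, 17, 3)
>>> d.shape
(7, 17, 31)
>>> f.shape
(7, 17, 31)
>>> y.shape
(31, 31)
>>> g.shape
(31, 7, 17)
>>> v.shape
(31, 17)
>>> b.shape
(7, 23, 7)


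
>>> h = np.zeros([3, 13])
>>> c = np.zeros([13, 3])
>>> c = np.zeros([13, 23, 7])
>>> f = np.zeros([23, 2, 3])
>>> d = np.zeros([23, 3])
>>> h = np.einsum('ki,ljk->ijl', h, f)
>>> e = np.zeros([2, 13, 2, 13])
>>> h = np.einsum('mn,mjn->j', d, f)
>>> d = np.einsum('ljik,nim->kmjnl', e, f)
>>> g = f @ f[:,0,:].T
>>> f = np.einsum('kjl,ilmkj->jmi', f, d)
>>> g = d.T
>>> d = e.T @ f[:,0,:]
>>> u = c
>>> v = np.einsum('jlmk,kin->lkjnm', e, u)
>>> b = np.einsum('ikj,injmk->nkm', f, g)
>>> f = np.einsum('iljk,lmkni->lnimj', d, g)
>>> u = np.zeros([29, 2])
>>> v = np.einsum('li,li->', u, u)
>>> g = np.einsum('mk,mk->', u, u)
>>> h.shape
(2,)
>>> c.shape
(13, 23, 7)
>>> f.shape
(2, 3, 13, 23, 13)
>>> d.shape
(13, 2, 13, 13)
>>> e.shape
(2, 13, 2, 13)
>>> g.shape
()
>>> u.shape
(29, 2)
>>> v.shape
()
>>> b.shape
(23, 13, 3)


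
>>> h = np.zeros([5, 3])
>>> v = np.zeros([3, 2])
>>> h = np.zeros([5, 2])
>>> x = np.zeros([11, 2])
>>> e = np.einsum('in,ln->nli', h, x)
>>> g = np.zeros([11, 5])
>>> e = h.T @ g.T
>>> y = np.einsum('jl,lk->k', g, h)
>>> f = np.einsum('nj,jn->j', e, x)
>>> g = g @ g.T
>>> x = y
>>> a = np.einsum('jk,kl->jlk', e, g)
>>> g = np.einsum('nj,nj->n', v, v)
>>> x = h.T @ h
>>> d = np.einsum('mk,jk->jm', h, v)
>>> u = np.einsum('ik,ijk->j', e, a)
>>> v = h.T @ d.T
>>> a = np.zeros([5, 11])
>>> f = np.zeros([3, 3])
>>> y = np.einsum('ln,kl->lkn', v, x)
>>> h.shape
(5, 2)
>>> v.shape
(2, 3)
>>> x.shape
(2, 2)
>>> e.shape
(2, 11)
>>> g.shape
(3,)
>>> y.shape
(2, 2, 3)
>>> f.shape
(3, 3)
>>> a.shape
(5, 11)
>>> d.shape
(3, 5)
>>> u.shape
(11,)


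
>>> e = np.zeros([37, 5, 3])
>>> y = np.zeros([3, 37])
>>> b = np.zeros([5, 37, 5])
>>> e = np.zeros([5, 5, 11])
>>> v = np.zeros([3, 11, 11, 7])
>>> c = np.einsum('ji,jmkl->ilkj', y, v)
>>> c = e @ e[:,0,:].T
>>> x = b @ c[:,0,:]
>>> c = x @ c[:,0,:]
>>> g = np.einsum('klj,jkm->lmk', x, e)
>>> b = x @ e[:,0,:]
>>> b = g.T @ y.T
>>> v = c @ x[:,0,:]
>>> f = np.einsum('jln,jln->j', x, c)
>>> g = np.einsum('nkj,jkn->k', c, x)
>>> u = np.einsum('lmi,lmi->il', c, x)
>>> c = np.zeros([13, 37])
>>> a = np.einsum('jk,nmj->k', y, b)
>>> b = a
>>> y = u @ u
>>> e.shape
(5, 5, 11)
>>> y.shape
(5, 5)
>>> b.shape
(37,)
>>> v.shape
(5, 37, 5)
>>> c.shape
(13, 37)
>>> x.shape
(5, 37, 5)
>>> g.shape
(37,)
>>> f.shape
(5,)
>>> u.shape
(5, 5)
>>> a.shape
(37,)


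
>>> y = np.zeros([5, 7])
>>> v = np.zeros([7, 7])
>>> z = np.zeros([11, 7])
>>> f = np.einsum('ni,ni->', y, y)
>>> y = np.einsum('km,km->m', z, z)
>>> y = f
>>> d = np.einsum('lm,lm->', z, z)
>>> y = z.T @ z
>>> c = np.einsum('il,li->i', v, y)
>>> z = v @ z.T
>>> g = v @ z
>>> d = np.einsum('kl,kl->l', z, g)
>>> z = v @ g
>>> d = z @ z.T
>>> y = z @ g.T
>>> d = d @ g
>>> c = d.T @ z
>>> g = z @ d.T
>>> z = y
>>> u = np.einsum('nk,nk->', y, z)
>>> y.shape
(7, 7)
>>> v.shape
(7, 7)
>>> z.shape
(7, 7)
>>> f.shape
()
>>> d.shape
(7, 11)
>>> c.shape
(11, 11)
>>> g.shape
(7, 7)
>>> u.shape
()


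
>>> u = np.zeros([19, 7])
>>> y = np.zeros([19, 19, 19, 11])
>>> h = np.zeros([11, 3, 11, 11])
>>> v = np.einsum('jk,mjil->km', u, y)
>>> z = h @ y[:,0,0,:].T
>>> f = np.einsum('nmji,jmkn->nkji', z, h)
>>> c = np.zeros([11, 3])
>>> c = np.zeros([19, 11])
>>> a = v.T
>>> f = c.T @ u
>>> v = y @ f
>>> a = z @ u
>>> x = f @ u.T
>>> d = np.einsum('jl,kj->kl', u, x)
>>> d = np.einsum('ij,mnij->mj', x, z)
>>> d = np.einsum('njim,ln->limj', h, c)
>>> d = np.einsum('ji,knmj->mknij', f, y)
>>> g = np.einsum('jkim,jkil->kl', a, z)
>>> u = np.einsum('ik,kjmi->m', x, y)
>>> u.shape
(19,)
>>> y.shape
(19, 19, 19, 11)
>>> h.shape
(11, 3, 11, 11)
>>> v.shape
(19, 19, 19, 7)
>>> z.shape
(11, 3, 11, 19)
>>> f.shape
(11, 7)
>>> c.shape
(19, 11)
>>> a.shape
(11, 3, 11, 7)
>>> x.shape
(11, 19)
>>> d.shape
(19, 19, 19, 7, 11)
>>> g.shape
(3, 19)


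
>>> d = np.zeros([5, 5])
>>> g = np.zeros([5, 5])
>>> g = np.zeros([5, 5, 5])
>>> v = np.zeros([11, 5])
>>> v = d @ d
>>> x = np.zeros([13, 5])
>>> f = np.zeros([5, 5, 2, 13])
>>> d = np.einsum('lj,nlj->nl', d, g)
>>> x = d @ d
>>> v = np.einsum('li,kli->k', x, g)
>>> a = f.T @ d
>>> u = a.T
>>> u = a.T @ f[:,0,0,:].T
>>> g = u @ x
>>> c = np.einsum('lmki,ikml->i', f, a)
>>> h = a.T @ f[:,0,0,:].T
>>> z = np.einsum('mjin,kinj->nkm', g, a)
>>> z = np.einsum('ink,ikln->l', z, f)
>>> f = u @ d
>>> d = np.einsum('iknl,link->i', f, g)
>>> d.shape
(5,)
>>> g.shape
(5, 5, 2, 5)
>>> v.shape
(5,)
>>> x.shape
(5, 5)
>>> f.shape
(5, 5, 2, 5)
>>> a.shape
(13, 2, 5, 5)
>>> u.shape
(5, 5, 2, 5)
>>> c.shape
(13,)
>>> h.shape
(5, 5, 2, 5)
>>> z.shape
(2,)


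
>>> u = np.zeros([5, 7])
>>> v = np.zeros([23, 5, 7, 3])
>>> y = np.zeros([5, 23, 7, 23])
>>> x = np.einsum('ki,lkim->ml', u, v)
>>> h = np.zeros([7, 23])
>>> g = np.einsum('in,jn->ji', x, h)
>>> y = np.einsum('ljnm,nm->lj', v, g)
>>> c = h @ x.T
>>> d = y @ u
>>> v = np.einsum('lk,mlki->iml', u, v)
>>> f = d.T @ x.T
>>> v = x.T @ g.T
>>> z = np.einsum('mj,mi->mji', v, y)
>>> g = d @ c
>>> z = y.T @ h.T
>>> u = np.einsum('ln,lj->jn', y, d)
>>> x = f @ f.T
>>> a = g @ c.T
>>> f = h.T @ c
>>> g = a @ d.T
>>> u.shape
(7, 5)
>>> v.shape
(23, 7)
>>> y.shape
(23, 5)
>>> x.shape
(7, 7)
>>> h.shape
(7, 23)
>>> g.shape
(23, 23)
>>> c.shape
(7, 3)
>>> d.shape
(23, 7)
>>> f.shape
(23, 3)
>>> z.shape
(5, 7)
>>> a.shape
(23, 7)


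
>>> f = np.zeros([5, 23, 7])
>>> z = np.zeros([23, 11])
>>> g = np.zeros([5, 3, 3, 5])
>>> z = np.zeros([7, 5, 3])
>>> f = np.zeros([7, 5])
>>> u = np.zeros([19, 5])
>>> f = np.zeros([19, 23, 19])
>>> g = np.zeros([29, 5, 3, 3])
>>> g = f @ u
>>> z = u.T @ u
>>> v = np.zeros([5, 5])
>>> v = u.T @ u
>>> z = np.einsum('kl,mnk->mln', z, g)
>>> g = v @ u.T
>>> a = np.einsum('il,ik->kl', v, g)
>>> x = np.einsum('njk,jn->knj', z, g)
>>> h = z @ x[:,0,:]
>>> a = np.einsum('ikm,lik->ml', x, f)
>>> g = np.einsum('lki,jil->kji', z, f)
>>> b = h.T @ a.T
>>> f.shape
(19, 23, 19)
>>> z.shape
(19, 5, 23)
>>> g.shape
(5, 19, 23)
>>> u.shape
(19, 5)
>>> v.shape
(5, 5)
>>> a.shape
(5, 19)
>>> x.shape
(23, 19, 5)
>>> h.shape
(19, 5, 5)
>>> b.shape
(5, 5, 5)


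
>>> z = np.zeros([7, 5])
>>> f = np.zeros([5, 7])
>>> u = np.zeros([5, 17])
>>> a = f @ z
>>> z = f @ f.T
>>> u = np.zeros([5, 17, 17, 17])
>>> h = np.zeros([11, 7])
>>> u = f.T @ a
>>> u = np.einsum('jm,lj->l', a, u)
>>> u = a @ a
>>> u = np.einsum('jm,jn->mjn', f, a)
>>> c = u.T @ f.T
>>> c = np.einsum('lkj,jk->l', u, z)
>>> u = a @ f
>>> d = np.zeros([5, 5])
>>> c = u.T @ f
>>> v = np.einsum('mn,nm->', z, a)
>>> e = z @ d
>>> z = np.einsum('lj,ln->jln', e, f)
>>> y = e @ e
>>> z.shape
(5, 5, 7)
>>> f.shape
(5, 7)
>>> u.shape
(5, 7)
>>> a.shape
(5, 5)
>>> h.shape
(11, 7)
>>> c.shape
(7, 7)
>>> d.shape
(5, 5)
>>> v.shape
()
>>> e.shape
(5, 5)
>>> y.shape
(5, 5)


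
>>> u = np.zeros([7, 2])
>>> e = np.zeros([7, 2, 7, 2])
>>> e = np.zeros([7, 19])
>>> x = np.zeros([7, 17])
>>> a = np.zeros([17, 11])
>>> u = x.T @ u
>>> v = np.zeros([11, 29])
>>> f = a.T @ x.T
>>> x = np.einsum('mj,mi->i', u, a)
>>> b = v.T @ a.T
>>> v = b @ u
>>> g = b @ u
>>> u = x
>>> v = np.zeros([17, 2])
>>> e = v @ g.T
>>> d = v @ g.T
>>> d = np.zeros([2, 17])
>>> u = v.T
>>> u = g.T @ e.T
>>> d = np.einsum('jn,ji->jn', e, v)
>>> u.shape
(2, 17)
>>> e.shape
(17, 29)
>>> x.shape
(11,)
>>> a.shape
(17, 11)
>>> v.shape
(17, 2)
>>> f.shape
(11, 7)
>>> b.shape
(29, 17)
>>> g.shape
(29, 2)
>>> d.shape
(17, 29)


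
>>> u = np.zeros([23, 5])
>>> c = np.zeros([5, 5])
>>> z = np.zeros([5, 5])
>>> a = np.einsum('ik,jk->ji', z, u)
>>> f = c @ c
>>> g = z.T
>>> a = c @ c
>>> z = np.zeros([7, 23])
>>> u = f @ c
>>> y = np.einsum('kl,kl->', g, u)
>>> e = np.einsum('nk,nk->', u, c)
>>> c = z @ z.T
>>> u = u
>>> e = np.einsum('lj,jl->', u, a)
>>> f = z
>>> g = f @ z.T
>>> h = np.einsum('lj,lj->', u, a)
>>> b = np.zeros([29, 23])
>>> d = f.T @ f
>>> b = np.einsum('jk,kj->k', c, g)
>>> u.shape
(5, 5)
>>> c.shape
(7, 7)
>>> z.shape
(7, 23)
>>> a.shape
(5, 5)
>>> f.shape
(7, 23)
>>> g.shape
(7, 7)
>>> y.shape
()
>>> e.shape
()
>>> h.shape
()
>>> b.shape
(7,)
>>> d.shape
(23, 23)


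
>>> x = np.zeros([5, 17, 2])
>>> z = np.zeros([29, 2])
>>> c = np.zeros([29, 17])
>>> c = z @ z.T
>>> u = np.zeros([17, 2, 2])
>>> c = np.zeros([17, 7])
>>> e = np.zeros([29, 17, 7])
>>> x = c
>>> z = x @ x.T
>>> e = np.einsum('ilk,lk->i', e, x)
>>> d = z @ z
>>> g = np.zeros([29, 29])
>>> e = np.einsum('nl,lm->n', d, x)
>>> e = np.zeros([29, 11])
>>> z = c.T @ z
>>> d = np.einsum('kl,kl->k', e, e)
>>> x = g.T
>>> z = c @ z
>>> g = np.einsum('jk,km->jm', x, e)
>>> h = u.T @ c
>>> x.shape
(29, 29)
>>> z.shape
(17, 17)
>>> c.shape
(17, 7)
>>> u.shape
(17, 2, 2)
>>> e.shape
(29, 11)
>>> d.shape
(29,)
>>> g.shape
(29, 11)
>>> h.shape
(2, 2, 7)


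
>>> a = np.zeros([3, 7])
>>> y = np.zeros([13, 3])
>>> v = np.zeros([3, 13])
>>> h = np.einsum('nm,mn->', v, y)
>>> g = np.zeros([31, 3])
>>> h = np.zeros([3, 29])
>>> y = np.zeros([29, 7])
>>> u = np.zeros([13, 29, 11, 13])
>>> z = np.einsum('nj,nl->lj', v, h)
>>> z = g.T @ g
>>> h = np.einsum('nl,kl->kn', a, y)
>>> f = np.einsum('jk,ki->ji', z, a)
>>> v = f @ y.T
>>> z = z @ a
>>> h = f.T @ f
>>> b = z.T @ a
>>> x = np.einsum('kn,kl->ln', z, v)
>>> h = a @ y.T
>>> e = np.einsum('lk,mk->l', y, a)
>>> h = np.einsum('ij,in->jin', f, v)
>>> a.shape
(3, 7)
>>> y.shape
(29, 7)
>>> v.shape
(3, 29)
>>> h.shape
(7, 3, 29)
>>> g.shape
(31, 3)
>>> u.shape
(13, 29, 11, 13)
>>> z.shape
(3, 7)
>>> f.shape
(3, 7)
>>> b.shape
(7, 7)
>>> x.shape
(29, 7)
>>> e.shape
(29,)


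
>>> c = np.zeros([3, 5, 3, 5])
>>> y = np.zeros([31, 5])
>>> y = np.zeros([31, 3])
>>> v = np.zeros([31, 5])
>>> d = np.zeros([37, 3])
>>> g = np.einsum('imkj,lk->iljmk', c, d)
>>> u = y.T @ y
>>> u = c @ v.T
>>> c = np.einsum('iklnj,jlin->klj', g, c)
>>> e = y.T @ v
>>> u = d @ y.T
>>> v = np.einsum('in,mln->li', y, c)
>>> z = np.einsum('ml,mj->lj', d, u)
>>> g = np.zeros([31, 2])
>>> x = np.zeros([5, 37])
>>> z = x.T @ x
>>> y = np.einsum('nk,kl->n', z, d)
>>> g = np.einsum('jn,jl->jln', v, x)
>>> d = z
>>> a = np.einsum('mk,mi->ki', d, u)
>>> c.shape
(37, 5, 3)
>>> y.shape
(37,)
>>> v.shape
(5, 31)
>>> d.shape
(37, 37)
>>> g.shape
(5, 37, 31)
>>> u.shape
(37, 31)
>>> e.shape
(3, 5)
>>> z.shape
(37, 37)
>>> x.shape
(5, 37)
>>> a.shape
(37, 31)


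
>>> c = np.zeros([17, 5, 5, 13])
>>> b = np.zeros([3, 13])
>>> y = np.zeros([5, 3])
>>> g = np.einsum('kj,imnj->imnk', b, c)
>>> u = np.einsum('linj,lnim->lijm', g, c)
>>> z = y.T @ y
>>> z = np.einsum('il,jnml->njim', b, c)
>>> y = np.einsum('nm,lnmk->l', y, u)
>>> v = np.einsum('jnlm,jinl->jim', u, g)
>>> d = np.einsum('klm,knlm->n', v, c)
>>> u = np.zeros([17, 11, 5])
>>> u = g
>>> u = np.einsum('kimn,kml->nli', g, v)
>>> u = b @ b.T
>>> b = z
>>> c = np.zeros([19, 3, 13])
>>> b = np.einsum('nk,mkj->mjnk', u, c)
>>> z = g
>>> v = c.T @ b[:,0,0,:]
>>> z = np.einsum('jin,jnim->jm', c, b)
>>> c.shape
(19, 3, 13)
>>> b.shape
(19, 13, 3, 3)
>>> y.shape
(17,)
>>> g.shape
(17, 5, 5, 3)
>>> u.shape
(3, 3)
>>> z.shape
(19, 3)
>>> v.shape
(13, 3, 3)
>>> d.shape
(5,)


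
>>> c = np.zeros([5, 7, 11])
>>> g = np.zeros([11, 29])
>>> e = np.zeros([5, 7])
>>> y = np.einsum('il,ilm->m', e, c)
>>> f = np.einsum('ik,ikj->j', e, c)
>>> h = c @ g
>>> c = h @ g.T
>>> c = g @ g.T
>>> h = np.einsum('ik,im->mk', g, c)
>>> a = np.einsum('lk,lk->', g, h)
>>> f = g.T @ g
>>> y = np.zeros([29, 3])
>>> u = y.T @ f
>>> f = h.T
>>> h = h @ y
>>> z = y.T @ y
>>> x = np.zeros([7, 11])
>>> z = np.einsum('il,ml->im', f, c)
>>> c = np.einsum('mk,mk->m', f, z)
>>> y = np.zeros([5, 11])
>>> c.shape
(29,)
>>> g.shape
(11, 29)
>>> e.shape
(5, 7)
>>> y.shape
(5, 11)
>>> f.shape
(29, 11)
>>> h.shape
(11, 3)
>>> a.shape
()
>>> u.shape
(3, 29)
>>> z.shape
(29, 11)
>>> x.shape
(7, 11)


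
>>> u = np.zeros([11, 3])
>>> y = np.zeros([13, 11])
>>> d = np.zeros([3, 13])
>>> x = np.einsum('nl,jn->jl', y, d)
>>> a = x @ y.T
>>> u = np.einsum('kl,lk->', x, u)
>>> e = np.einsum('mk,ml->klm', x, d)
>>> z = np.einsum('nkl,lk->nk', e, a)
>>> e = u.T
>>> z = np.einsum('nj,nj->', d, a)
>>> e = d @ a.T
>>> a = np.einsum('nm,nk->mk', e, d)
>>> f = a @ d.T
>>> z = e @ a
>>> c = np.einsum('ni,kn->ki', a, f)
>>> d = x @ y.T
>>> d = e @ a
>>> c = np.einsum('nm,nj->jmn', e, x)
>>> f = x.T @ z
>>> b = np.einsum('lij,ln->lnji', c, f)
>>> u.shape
()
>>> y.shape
(13, 11)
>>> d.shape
(3, 13)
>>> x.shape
(3, 11)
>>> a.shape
(3, 13)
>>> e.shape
(3, 3)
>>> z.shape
(3, 13)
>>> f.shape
(11, 13)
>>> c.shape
(11, 3, 3)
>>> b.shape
(11, 13, 3, 3)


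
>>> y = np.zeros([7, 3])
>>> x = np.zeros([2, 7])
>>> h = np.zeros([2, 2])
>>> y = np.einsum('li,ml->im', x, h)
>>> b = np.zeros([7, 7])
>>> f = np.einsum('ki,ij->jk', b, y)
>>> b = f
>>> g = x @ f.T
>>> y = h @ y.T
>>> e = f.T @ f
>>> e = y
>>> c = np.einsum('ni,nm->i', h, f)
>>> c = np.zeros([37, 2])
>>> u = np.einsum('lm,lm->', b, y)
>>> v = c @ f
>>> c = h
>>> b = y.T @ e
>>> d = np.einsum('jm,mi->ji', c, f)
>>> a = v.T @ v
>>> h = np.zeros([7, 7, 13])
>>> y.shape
(2, 7)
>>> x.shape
(2, 7)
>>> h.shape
(7, 7, 13)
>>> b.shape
(7, 7)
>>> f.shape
(2, 7)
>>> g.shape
(2, 2)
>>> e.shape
(2, 7)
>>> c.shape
(2, 2)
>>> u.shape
()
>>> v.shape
(37, 7)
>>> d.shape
(2, 7)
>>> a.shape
(7, 7)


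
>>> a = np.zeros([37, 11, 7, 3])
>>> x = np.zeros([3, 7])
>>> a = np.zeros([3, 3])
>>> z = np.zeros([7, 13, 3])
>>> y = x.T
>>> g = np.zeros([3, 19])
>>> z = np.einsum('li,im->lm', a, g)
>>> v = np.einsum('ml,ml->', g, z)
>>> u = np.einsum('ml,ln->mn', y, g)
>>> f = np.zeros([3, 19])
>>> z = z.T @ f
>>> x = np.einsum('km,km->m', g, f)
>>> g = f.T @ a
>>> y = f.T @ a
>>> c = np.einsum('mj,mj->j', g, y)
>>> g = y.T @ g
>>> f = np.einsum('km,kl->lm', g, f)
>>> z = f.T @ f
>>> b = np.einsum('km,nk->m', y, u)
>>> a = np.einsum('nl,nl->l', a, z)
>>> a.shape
(3,)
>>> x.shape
(19,)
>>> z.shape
(3, 3)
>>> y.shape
(19, 3)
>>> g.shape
(3, 3)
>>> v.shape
()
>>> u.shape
(7, 19)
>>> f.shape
(19, 3)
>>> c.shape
(3,)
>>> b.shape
(3,)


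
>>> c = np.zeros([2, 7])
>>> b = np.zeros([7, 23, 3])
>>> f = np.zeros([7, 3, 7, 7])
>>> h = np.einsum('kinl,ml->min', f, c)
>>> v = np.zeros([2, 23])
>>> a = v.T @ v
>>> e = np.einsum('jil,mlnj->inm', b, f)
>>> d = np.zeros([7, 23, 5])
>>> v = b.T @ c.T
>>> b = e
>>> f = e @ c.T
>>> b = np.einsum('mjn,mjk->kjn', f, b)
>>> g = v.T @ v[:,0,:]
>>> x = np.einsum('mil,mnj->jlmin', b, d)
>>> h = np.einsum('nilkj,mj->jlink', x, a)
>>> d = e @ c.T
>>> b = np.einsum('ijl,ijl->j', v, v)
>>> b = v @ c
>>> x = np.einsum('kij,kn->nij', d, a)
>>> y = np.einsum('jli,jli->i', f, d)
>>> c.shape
(2, 7)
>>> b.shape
(3, 23, 7)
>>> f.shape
(23, 7, 2)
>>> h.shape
(23, 7, 2, 5, 7)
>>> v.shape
(3, 23, 2)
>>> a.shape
(23, 23)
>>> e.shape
(23, 7, 7)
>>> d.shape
(23, 7, 2)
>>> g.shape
(2, 23, 2)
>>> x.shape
(23, 7, 2)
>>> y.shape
(2,)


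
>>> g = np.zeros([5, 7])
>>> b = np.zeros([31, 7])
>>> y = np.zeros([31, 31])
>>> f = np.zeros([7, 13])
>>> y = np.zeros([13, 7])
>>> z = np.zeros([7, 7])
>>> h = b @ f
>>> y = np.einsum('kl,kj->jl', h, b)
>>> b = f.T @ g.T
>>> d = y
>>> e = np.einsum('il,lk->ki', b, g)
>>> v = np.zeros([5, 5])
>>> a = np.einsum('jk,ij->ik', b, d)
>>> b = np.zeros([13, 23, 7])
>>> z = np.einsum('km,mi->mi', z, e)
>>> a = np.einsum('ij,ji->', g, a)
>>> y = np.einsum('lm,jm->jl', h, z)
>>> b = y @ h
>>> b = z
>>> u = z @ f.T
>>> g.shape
(5, 7)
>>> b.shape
(7, 13)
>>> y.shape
(7, 31)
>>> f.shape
(7, 13)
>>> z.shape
(7, 13)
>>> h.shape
(31, 13)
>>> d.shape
(7, 13)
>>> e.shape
(7, 13)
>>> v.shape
(5, 5)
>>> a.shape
()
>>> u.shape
(7, 7)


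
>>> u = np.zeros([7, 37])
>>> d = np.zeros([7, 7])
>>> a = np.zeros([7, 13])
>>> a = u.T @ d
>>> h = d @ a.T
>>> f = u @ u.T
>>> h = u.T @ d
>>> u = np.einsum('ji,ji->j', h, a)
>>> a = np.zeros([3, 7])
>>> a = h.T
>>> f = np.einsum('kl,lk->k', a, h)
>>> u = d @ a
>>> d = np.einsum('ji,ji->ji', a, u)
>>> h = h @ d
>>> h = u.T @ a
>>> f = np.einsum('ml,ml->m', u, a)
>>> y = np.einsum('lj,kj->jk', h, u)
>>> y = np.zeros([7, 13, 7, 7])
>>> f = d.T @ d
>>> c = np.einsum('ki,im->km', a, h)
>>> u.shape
(7, 37)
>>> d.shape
(7, 37)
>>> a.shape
(7, 37)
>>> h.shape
(37, 37)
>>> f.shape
(37, 37)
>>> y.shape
(7, 13, 7, 7)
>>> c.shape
(7, 37)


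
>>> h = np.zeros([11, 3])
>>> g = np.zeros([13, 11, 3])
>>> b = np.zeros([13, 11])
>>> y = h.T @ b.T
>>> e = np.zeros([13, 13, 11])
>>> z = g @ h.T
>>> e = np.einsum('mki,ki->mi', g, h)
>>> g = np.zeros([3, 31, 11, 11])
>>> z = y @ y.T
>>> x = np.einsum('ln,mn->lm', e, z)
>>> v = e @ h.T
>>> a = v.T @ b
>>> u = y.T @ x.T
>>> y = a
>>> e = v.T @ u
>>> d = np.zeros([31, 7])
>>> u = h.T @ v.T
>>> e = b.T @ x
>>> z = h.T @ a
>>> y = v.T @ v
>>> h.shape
(11, 3)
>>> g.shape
(3, 31, 11, 11)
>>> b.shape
(13, 11)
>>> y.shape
(11, 11)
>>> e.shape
(11, 3)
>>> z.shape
(3, 11)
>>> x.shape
(13, 3)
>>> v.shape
(13, 11)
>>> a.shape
(11, 11)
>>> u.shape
(3, 13)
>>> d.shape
(31, 7)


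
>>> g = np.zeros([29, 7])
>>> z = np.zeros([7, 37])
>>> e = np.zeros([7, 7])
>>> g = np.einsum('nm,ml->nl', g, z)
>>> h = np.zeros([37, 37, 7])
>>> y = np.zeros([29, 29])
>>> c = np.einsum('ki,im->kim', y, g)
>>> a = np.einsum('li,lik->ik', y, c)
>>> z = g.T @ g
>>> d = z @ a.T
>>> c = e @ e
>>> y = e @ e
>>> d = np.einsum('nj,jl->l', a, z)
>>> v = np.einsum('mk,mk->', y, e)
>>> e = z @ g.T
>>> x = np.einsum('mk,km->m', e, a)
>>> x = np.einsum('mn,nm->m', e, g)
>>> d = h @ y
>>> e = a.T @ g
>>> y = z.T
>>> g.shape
(29, 37)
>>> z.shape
(37, 37)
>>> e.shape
(37, 37)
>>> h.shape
(37, 37, 7)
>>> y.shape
(37, 37)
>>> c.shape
(7, 7)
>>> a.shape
(29, 37)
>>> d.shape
(37, 37, 7)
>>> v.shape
()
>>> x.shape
(37,)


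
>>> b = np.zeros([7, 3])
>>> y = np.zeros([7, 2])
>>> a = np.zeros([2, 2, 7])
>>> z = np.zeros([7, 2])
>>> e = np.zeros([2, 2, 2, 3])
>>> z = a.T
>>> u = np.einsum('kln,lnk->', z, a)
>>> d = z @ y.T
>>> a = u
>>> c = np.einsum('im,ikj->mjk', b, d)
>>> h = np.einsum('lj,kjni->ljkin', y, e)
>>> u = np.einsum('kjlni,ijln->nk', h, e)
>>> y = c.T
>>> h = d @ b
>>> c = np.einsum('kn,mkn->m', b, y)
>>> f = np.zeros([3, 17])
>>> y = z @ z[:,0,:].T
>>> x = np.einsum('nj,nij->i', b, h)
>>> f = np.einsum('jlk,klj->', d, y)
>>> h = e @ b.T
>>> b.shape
(7, 3)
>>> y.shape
(7, 2, 7)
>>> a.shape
()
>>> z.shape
(7, 2, 2)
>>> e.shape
(2, 2, 2, 3)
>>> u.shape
(3, 7)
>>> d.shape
(7, 2, 7)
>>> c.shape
(2,)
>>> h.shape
(2, 2, 2, 7)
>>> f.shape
()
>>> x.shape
(2,)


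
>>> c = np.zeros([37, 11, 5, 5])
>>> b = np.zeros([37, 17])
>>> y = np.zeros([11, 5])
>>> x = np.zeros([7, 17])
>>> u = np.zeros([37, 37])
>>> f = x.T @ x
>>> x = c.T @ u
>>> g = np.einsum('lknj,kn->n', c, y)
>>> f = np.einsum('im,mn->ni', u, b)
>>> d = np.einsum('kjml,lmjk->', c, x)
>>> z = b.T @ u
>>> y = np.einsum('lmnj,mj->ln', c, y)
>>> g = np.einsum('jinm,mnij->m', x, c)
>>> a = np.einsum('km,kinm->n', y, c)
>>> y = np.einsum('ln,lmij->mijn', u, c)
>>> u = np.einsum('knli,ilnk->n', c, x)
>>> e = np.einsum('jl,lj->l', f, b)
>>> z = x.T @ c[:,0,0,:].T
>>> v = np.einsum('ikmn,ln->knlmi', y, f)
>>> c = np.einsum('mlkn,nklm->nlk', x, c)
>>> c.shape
(37, 5, 11)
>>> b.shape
(37, 17)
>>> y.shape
(11, 5, 5, 37)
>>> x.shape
(5, 5, 11, 37)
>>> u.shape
(11,)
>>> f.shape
(17, 37)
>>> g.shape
(37,)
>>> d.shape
()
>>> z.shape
(37, 11, 5, 37)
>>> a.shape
(5,)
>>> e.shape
(37,)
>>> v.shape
(5, 37, 17, 5, 11)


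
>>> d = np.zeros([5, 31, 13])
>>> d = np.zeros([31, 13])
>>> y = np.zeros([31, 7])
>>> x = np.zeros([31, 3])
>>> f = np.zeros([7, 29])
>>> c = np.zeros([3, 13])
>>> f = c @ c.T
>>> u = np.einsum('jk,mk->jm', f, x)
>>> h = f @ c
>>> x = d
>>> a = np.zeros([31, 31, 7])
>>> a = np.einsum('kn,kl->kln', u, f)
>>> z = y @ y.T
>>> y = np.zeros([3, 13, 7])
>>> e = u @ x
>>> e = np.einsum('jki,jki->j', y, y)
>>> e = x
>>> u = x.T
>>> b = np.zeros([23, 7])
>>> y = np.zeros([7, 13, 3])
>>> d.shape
(31, 13)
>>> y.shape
(7, 13, 3)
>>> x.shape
(31, 13)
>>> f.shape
(3, 3)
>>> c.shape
(3, 13)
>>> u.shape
(13, 31)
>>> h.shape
(3, 13)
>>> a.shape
(3, 3, 31)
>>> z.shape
(31, 31)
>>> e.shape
(31, 13)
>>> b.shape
(23, 7)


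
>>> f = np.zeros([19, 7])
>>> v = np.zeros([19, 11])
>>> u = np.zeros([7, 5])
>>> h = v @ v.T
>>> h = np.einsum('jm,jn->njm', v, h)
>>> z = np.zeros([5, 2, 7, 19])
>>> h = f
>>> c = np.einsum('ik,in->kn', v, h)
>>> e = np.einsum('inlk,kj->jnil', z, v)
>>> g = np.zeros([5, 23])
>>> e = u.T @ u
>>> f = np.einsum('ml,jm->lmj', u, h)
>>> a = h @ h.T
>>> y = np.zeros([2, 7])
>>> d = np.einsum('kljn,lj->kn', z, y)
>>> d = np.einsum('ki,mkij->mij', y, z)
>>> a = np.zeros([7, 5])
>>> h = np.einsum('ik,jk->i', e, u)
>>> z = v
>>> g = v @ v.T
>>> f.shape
(5, 7, 19)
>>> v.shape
(19, 11)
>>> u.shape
(7, 5)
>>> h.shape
(5,)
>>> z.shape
(19, 11)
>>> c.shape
(11, 7)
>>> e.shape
(5, 5)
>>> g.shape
(19, 19)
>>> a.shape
(7, 5)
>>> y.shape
(2, 7)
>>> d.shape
(5, 7, 19)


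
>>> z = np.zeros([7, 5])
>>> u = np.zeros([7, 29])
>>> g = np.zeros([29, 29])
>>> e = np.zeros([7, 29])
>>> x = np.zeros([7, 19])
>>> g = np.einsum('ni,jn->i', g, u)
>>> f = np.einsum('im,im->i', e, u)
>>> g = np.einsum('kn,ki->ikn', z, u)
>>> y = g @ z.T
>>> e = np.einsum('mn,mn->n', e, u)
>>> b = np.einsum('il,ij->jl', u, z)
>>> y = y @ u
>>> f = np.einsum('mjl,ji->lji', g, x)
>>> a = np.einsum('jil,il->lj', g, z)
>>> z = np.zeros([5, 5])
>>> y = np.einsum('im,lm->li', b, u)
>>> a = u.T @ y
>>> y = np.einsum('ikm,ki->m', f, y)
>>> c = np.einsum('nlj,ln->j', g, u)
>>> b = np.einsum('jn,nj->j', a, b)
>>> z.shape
(5, 5)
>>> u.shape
(7, 29)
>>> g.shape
(29, 7, 5)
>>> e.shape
(29,)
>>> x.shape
(7, 19)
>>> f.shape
(5, 7, 19)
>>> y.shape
(19,)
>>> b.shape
(29,)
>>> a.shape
(29, 5)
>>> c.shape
(5,)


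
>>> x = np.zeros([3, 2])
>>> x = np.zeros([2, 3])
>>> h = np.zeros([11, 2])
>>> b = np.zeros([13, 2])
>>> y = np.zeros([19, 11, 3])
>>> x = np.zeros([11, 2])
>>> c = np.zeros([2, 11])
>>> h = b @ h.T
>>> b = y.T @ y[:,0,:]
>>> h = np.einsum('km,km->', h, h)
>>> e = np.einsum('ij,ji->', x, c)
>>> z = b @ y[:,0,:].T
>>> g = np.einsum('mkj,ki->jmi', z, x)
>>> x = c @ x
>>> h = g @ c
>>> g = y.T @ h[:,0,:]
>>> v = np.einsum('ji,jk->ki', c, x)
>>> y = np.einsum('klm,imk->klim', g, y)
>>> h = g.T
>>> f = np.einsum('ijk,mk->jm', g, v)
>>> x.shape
(2, 2)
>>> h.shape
(11, 11, 3)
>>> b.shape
(3, 11, 3)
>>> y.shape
(3, 11, 19, 11)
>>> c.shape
(2, 11)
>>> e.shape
()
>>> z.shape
(3, 11, 19)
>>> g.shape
(3, 11, 11)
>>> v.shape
(2, 11)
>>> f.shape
(11, 2)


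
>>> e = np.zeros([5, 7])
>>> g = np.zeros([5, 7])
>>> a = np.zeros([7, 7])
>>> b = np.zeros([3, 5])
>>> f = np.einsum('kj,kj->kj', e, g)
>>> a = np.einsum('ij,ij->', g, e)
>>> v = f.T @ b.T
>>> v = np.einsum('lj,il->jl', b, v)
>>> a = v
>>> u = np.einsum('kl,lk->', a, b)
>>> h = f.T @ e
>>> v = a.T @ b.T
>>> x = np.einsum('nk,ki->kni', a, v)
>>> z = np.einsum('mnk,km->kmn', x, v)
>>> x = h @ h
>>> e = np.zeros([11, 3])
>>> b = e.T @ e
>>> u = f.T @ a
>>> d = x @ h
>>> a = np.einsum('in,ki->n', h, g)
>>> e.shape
(11, 3)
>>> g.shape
(5, 7)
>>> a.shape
(7,)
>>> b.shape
(3, 3)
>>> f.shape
(5, 7)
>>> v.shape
(3, 3)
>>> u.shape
(7, 3)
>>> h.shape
(7, 7)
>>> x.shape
(7, 7)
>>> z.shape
(3, 3, 5)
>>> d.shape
(7, 7)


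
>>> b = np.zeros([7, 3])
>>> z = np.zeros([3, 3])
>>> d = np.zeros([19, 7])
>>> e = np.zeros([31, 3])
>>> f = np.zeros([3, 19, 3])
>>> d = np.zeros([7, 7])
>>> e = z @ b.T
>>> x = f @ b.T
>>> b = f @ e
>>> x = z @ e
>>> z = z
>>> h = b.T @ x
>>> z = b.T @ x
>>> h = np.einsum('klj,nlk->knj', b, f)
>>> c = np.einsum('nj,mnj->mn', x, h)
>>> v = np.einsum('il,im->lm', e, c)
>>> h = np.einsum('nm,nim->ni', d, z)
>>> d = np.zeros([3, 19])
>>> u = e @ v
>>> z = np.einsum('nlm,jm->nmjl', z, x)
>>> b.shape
(3, 19, 7)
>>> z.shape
(7, 7, 3, 19)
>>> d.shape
(3, 19)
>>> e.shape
(3, 7)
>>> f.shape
(3, 19, 3)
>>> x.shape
(3, 7)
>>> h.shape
(7, 19)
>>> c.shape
(3, 3)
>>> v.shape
(7, 3)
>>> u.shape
(3, 3)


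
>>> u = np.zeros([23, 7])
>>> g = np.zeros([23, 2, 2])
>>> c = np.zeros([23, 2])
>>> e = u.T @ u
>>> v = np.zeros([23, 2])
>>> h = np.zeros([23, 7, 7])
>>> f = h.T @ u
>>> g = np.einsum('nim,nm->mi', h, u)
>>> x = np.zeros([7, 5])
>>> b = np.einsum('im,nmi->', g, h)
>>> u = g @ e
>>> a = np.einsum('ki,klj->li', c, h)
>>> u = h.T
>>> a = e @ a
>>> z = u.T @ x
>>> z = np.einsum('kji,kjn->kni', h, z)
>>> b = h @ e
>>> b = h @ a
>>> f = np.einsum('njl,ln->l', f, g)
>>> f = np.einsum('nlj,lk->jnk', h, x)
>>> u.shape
(7, 7, 23)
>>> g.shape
(7, 7)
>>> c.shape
(23, 2)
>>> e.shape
(7, 7)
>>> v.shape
(23, 2)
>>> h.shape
(23, 7, 7)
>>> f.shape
(7, 23, 5)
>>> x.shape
(7, 5)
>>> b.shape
(23, 7, 2)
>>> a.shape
(7, 2)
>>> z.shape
(23, 5, 7)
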